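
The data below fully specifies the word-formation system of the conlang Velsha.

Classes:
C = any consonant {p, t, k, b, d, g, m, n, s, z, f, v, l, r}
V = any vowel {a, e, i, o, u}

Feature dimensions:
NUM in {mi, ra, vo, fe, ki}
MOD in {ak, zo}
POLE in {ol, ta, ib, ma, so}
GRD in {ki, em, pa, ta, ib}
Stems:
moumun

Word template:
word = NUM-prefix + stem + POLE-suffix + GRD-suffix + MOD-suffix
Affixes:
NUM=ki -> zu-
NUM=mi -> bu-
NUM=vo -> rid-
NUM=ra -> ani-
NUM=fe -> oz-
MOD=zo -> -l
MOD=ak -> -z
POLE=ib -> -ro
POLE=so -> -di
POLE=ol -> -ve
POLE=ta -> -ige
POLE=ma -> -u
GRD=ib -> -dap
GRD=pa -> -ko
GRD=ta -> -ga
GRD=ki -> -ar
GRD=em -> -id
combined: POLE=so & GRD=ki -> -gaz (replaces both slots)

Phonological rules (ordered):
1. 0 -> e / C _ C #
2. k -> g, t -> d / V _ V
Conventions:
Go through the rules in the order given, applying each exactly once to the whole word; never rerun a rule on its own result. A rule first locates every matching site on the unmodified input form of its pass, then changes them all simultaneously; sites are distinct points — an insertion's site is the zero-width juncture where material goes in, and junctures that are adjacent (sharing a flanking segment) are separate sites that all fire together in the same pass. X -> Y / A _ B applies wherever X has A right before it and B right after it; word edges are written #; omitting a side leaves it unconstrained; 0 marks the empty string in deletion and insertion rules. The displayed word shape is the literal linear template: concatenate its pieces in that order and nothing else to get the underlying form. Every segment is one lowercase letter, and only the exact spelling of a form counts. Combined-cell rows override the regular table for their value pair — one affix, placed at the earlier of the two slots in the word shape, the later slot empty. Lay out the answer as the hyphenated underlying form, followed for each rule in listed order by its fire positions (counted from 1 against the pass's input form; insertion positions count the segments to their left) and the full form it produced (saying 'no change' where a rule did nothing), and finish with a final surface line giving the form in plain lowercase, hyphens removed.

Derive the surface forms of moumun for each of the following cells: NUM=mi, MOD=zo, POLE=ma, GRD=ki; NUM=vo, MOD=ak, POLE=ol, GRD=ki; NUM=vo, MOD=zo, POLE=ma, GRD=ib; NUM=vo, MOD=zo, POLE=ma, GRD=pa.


cell NUM=mi, MOD=zo, POLE=ma, GRD=ki:
underlying: bu-moumun-u-ar-l
1. 0 -> e / C _ C #: inserts after position(s) 11: bumoumunuarel
2. k -> g, t -> d / V _ V: no change
surface: bumoumunuarel

cell NUM=vo, MOD=ak, POLE=ol, GRD=ki:
underlying: rid-moumun-ve-ar-z
1. 0 -> e / C _ C #: inserts after position(s) 13: ridmoumunvearez
2. k -> g, t -> d / V _ V: no change
surface: ridmoumunvearez

cell NUM=vo, MOD=zo, POLE=ma, GRD=ib:
underlying: rid-moumun-u-dap-l
1. 0 -> e / C _ C #: inserts after position(s) 13: ridmoumunudapel
2. k -> g, t -> d / V _ V: no change
surface: ridmoumunudapel

cell NUM=vo, MOD=zo, POLE=ma, GRD=pa:
underlying: rid-moumun-u-ko-l
1. 0 -> e / C _ C #: no change
2. k -> g, t -> d / V _ V: fires at position(s) 11: ridmoumunugol
surface: ridmoumunugol


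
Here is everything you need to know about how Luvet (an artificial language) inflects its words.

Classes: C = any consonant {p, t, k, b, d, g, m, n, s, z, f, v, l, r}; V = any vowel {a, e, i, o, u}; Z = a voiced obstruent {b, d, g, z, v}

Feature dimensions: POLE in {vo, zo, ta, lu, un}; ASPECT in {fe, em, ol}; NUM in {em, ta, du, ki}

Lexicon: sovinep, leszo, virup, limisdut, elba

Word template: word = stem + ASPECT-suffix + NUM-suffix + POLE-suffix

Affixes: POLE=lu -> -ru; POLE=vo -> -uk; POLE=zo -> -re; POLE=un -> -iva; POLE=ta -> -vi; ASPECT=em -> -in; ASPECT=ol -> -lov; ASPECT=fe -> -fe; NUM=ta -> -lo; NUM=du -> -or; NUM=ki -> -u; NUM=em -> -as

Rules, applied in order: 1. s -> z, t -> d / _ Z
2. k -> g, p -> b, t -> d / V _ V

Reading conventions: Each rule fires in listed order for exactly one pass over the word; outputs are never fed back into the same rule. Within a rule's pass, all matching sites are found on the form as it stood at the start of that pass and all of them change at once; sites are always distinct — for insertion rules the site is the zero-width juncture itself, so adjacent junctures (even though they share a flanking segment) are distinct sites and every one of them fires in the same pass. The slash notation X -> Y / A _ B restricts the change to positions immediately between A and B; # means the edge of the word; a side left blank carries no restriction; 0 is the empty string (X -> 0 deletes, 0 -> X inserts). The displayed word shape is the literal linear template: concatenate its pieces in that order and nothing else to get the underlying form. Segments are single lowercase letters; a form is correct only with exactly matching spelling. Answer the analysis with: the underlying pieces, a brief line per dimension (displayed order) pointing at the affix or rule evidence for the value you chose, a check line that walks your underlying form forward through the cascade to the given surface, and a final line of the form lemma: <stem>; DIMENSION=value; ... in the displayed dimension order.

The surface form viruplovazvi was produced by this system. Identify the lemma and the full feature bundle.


underlying: virup-lov-as-vi
POLE=ta - signalled by the affix -vi
ASPECT=ol - signalled by the affix -lov
NUM=em - signalled by the affix -as
check: viruplovasvi -> viruplovazvi -> viruplovazvi
lemma: virup; POLE=ta; ASPECT=ol; NUM=em


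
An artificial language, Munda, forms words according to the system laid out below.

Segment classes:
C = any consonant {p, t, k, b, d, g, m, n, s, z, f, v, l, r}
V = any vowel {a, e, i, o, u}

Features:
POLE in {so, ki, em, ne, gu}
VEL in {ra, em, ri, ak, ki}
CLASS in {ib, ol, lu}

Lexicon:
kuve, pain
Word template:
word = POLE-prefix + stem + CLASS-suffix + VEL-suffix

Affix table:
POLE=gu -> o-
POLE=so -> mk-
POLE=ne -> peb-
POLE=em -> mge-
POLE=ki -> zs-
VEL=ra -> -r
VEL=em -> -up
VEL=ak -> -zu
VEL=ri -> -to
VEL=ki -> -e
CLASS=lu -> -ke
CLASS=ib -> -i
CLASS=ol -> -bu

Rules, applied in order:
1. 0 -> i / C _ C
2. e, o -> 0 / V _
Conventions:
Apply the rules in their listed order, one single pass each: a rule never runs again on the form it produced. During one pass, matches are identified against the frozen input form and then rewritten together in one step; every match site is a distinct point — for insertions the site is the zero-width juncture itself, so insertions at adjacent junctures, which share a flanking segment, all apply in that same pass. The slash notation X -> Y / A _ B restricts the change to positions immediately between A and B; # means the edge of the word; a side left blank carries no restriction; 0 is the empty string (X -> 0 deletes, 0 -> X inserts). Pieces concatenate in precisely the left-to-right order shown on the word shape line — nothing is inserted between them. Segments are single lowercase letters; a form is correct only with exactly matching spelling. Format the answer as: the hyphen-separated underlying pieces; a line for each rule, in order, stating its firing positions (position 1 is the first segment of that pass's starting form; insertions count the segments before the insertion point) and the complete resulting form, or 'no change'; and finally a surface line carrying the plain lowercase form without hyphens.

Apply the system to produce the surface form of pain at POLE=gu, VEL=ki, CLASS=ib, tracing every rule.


underlying: o-pain-i-e
1. 0 -> i / C _ C: no change
2. e, o -> 0 / V _: fires at position(s) 7: opaini
surface: opaini


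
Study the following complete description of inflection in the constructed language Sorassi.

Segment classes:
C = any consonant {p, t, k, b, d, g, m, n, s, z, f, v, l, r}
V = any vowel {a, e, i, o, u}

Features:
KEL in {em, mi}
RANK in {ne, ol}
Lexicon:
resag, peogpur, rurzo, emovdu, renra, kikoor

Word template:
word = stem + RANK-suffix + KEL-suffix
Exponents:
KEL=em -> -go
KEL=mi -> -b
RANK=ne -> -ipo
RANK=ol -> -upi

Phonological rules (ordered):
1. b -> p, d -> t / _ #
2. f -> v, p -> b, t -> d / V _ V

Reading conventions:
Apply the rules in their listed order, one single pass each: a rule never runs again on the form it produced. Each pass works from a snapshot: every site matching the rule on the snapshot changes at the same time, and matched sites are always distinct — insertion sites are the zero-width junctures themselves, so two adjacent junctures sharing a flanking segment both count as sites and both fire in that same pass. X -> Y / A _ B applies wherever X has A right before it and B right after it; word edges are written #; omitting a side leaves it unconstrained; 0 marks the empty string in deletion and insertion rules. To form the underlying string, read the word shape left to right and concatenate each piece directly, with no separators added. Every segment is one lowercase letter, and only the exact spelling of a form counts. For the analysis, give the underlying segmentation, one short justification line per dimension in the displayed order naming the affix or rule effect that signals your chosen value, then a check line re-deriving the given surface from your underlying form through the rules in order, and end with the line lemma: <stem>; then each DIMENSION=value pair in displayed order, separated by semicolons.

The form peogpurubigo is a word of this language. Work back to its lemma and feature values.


underlying: peogpur-upi-go
KEL=em - signalled by the affix -go
RANK=ol - signalled by the affix -upi
check: peogpurupigo -> peogpurupigo -> peogpurubigo
lemma: peogpur; KEL=em; RANK=ol


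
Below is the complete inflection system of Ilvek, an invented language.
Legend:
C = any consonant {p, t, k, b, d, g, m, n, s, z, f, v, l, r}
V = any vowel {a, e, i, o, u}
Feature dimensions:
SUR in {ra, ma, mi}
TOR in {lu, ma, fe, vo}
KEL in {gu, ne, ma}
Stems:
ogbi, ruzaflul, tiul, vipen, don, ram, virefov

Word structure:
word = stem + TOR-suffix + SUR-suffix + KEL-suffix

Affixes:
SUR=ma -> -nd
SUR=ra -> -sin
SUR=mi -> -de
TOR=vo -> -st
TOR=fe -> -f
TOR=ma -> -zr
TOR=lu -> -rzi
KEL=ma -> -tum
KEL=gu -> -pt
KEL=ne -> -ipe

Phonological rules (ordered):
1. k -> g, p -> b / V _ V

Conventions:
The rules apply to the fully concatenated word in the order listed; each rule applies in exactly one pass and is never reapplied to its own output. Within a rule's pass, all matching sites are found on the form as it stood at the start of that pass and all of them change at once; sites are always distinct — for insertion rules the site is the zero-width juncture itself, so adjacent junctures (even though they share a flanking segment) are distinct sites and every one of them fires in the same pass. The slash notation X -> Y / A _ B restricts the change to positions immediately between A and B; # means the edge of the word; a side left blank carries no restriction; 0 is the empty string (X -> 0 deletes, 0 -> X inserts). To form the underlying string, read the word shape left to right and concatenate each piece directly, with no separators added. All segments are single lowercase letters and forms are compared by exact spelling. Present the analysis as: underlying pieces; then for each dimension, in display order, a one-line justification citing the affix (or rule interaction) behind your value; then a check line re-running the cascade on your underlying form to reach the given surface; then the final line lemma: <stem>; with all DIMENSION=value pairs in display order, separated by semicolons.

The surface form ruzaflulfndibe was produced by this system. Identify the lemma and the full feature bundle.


underlying: ruzaflul-f-nd-ipe
SUR=ma - signalled by the affix -nd
TOR=fe - signalled by the affix -f
KEL=ne - signalled by the affix -ipe
check: ruzaflulfndipe -> ruzaflulfndibe
lemma: ruzaflul; SUR=ma; TOR=fe; KEL=ne


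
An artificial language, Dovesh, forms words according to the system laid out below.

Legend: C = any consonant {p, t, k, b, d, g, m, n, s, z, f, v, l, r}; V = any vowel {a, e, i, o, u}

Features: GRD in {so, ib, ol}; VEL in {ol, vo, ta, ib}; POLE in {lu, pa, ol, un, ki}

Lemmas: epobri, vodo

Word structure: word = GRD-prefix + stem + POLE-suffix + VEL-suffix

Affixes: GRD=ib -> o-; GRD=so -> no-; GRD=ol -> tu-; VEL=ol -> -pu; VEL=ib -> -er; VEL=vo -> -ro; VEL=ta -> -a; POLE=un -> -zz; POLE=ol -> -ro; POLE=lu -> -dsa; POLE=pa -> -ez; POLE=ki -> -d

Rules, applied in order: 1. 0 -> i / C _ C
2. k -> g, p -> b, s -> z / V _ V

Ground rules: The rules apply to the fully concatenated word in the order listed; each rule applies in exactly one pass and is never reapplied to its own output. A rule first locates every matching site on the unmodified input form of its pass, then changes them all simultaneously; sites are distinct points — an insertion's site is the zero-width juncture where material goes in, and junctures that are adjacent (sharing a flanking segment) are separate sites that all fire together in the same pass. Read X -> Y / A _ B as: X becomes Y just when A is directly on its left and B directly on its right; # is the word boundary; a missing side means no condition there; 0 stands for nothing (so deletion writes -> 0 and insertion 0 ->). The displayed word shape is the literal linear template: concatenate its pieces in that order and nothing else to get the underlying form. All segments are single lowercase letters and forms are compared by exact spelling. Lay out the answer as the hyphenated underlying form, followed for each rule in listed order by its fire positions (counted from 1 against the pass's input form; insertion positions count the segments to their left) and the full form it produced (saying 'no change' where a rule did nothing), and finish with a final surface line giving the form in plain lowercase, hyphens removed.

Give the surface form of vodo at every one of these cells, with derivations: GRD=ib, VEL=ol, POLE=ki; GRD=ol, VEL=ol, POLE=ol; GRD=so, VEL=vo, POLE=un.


cell GRD=ib, VEL=ol, POLE=ki:
underlying: o-vodo-d-pu
1. 0 -> i / C _ C: inserts after position(s) 6: ovododipu
2. k -> g, p -> b, s -> z / V _ V: fires at position(s) 8: ovododibu
surface: ovododibu

cell GRD=ol, VEL=ol, POLE=ol:
underlying: tu-vodo-ro-pu
1. 0 -> i / C _ C: no change
2. k -> g, p -> b, s -> z / V _ V: fires at position(s) 9: tuvodorobu
surface: tuvodorobu

cell GRD=so, VEL=vo, POLE=un:
underlying: no-vodo-zz-ro
1. 0 -> i / C _ C: inserts after position(s) 7, 8: novodoziziro
2. k -> g, p -> b, s -> z / V _ V: no change
surface: novodoziziro


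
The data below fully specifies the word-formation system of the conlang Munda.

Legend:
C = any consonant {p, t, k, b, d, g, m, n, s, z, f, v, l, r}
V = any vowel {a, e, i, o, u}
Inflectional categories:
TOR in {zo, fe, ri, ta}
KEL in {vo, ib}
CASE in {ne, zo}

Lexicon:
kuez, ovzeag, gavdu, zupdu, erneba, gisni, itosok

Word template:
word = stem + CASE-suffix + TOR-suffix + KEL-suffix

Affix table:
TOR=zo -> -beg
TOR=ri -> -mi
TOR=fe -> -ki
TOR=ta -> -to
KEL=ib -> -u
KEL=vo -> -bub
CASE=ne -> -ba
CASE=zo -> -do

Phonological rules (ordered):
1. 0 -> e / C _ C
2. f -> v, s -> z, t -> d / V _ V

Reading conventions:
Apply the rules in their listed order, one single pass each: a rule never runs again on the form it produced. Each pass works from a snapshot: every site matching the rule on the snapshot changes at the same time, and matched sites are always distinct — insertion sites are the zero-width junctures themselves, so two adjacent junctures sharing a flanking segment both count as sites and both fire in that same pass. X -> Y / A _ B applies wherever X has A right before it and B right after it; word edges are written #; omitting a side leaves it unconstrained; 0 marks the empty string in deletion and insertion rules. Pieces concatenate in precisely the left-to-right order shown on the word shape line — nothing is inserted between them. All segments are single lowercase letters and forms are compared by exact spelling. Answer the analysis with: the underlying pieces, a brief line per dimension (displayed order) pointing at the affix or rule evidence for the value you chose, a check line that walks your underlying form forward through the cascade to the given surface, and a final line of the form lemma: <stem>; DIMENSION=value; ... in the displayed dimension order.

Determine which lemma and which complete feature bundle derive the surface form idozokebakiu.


underlying: itosok-ba-ki-u
TOR=fe - signalled by the affix -ki
KEL=ib - signalled by the affix -u
CASE=ne - signalled by the affix -ba
check: itosokbakiu -> itosokebakiu -> idozokebakiu
lemma: itosok; TOR=fe; KEL=ib; CASE=ne


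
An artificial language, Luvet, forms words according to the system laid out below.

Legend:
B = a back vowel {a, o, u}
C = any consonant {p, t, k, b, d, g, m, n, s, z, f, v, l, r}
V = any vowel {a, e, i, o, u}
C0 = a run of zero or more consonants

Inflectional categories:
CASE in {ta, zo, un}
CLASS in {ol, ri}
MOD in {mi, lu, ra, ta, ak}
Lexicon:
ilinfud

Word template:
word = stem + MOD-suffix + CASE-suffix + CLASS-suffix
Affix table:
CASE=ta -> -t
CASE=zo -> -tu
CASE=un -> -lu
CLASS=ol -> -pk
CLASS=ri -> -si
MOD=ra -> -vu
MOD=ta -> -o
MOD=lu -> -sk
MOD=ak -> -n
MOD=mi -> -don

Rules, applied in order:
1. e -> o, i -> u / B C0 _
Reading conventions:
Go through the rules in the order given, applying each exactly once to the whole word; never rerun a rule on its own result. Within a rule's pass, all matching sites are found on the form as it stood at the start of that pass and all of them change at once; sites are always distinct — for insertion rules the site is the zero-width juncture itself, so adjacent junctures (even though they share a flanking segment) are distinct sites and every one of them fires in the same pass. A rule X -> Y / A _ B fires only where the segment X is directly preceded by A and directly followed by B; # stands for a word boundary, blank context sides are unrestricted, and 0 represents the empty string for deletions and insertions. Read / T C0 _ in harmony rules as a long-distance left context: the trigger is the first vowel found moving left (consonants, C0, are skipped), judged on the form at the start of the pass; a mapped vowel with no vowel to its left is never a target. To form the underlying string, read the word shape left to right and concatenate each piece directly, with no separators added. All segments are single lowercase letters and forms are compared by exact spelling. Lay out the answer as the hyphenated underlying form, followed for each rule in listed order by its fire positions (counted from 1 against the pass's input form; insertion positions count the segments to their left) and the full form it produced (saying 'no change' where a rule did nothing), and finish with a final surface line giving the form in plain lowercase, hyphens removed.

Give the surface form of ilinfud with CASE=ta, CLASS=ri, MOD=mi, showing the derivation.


underlying: ilinfud-don-t-si
1. e -> o, i -> u / B C0 _: fires at position(s) 13: ilinfuddontsu
surface: ilinfuddontsu


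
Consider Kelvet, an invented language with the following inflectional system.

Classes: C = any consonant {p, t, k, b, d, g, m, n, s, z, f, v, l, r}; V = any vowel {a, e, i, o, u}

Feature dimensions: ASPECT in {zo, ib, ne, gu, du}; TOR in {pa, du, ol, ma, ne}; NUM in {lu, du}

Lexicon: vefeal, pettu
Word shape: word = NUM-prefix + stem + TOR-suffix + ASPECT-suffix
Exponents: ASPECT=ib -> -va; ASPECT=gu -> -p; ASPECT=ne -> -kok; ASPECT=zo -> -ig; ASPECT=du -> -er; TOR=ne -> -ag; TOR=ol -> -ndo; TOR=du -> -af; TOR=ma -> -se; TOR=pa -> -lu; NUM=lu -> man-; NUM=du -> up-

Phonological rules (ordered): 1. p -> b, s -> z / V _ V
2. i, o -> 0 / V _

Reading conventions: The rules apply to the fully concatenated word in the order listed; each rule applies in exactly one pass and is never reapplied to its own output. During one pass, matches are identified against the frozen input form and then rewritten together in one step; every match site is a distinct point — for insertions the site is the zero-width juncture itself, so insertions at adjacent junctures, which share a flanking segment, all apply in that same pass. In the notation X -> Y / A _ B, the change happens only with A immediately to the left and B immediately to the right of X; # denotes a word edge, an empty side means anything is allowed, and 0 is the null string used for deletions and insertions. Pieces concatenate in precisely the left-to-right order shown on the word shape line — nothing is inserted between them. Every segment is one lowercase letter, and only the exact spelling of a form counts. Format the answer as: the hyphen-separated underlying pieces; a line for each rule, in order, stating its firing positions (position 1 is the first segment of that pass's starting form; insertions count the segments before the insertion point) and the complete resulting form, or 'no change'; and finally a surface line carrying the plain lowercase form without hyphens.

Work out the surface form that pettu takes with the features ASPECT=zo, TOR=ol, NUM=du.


underlying: up-pettu-ndo-ig
1. p -> b, s -> z / V _ V: no change
2. i, o -> 0 / V _: fires at position(s) 11: uppettundog
surface: uppettundog


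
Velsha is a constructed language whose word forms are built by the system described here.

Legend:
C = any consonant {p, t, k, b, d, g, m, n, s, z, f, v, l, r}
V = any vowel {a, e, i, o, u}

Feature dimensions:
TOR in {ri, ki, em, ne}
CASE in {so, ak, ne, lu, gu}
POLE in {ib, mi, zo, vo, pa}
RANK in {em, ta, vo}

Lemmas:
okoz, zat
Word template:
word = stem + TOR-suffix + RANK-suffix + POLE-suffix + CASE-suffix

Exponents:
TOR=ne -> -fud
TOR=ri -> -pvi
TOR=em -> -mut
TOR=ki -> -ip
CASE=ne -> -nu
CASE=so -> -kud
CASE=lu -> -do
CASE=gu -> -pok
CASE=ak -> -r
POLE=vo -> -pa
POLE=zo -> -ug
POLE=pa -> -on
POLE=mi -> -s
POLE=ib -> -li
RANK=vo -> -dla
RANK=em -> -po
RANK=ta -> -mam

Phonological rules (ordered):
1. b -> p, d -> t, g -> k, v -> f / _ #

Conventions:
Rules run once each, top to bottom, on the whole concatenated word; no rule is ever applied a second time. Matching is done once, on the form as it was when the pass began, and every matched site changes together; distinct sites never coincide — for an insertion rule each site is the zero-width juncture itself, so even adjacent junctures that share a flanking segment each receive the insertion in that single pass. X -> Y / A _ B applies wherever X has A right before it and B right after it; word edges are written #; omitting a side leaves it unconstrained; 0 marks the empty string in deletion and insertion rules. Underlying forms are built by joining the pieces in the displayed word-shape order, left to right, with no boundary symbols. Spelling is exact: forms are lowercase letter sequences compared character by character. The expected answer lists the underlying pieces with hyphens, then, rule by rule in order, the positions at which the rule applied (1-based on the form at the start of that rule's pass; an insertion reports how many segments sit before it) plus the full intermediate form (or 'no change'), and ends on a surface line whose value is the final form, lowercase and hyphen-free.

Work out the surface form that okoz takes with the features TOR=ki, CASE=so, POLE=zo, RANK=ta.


underlying: okoz-ip-mam-ug-kud
1. b -> p, d -> t, g -> k, v -> f / _ #: fires at position(s) 14: okozipmamugkut
surface: okozipmamugkut


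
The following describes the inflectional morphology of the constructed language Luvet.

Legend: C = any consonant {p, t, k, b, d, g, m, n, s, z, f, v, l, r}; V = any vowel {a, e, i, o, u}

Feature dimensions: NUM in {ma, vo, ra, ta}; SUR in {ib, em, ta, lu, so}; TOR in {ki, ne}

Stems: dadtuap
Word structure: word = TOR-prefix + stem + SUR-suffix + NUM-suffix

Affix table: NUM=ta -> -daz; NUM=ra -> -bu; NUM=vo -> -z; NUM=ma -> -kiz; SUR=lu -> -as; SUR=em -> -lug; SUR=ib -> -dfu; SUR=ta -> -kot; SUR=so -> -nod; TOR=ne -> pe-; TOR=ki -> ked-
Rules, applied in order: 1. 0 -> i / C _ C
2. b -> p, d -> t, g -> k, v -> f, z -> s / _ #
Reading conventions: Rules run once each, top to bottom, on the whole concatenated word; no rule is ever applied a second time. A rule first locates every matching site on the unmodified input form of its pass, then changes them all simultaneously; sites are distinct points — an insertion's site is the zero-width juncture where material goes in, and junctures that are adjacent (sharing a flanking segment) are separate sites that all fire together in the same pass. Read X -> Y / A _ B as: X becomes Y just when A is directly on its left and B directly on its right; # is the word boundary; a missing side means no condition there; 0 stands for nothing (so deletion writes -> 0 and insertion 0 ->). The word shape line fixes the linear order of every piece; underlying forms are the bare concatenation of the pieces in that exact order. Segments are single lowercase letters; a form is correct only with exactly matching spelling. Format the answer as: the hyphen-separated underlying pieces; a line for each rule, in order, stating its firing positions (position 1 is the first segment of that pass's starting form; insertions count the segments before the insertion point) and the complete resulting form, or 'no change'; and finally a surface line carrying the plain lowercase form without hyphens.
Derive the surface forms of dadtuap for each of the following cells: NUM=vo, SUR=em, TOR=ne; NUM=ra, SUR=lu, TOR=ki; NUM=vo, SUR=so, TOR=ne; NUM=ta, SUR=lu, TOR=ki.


cell NUM=vo, SUR=em, TOR=ne:
underlying: pe-dadtuap-lug-z
1. 0 -> i / C _ C: inserts after position(s) 5, 9, 12: pedadituapilugiz
2. b -> p, d -> t, g -> k, v -> f, z -> s / _ #: fires at position(s) 16: pedadituapilugis
surface: pedadituapilugis

cell NUM=ra, SUR=lu, TOR=ki:
underlying: ked-dadtuap-as-bu
1. 0 -> i / C _ C: inserts after position(s) 3, 6, 12: kedidadituapasibu
2. b -> p, d -> t, g -> k, v -> f, z -> s / _ #: no change
surface: kedidadituapasibu

cell NUM=vo, SUR=so, TOR=ne:
underlying: pe-dadtuap-nod-z
1. 0 -> i / C _ C: inserts after position(s) 5, 9, 12: pedadituapinodiz
2. b -> p, d -> t, g -> k, v -> f, z -> s / _ #: fires at position(s) 16: pedadituapinodis
surface: pedadituapinodis

cell NUM=ta, SUR=lu, TOR=ki:
underlying: ked-dadtuap-as-daz
1. 0 -> i / C _ C: inserts after position(s) 3, 6, 12: kedidadituapasidaz
2. b -> p, d -> t, g -> k, v -> f, z -> s / _ #: fires at position(s) 18: kedidadituapasidas
surface: kedidadituapasidas


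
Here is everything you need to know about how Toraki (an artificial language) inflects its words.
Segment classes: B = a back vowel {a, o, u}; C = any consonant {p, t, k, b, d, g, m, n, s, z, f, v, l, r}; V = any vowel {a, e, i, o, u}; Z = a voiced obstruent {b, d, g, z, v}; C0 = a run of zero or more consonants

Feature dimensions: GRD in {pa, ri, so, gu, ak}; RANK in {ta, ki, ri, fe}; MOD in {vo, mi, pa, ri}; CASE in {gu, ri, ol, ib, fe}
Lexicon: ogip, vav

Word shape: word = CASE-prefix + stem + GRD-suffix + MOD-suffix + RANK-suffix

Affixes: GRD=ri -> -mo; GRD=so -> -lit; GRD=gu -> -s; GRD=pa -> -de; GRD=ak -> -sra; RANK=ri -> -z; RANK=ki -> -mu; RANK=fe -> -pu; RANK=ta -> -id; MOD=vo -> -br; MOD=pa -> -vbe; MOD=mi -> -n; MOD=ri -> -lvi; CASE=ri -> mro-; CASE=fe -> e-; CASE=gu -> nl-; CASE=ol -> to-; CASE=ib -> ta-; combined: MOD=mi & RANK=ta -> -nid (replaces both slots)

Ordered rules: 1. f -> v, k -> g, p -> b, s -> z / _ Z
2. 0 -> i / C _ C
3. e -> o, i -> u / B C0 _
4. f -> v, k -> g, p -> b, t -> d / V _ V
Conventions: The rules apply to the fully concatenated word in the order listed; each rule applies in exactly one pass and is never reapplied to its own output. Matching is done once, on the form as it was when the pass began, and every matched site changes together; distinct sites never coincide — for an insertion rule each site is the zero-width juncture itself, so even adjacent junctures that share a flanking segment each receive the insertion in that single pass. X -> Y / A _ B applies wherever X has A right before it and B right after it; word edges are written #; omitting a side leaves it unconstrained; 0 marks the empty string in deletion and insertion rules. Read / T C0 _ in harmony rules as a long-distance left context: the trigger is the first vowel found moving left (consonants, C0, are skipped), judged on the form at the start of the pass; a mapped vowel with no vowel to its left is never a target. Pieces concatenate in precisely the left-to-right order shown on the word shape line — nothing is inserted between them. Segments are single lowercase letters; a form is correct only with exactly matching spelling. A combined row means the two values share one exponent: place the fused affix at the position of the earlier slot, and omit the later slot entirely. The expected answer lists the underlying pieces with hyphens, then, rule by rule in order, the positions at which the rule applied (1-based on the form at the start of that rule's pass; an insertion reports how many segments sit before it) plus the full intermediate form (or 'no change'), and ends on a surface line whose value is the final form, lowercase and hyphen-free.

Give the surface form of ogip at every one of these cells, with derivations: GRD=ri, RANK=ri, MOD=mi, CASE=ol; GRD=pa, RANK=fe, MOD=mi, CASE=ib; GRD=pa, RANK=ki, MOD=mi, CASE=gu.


cell GRD=ri, RANK=ri, MOD=mi, CASE=ol:
underlying: to-ogip-mo-n-z
1. f -> v, k -> g, p -> b, s -> z / _ Z: no change
2. 0 -> i / C _ C: inserts after position(s) 6, 9: toogipimoniz
3. e -> o, i -> u / B C0 _: fires at position(s) 5, 11: toogupimonuz
4. f -> v, k -> g, p -> b, t -> d / V _ V: fires at position(s) 6: toogubimonuz
surface: toogubimonuz

cell GRD=pa, RANK=fe, MOD=mi, CASE=ib:
underlying: ta-ogip-de-n-pu
1. f -> v, k -> g, p -> b, s -> z / _ Z: fires at position(s) 6: taogibdenpu
2. 0 -> i / C _ C: inserts after position(s) 6, 9: taogibidenipu
3. e -> o, i -> u / B C0 _: fires at position(s) 5: taogubidenipu
4. f -> v, k -> g, p -> b, t -> d / V _ V: fires at position(s) 12: taogubidenibu
surface: taogubidenibu

cell GRD=pa, RANK=ki, MOD=mi, CASE=gu:
underlying: nl-ogip-de-n-mu
1. f -> v, k -> g, p -> b, s -> z / _ Z: fires at position(s) 6: nlogibdenmu
2. 0 -> i / C _ C: inserts after position(s) 1, 6, 9: nilogibidenimu
3. e -> o, i -> u / B C0 _: fires at position(s) 6: nilogubidenimu
4. f -> v, k -> g, p -> b, t -> d / V _ V: no change
surface: nilogubidenimu


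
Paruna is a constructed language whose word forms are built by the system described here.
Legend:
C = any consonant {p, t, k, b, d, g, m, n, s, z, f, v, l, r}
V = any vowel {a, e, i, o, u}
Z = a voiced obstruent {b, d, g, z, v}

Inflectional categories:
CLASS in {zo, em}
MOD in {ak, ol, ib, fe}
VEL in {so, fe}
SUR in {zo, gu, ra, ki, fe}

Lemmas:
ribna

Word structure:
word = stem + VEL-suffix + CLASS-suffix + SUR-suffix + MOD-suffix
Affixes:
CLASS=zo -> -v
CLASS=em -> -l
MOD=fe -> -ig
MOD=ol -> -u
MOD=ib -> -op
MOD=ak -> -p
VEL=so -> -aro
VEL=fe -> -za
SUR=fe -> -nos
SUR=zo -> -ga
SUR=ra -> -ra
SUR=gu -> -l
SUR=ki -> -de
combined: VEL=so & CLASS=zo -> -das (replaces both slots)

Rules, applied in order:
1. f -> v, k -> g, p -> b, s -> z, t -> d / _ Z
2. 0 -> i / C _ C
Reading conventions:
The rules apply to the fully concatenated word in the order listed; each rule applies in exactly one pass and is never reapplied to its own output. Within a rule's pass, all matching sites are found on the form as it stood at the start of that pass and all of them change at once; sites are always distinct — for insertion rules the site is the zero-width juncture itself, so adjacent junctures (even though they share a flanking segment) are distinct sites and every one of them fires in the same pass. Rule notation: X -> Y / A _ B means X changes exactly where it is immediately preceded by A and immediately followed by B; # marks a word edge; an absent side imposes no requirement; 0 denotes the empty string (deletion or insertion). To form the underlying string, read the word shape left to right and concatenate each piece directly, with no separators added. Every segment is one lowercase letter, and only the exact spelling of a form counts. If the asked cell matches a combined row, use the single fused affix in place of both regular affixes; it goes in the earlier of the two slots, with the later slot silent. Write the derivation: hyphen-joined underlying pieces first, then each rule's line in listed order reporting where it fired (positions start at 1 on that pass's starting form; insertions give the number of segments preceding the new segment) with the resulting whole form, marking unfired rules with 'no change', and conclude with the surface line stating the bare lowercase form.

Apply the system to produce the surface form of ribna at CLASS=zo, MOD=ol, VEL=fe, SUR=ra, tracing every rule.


underlying: ribna-za-v-ra-u
1. f -> v, k -> g, p -> b, s -> z, t -> d / _ Z: no change
2. 0 -> i / C _ C: inserts after position(s) 3, 8: ribinazavirau
surface: ribinazavirau


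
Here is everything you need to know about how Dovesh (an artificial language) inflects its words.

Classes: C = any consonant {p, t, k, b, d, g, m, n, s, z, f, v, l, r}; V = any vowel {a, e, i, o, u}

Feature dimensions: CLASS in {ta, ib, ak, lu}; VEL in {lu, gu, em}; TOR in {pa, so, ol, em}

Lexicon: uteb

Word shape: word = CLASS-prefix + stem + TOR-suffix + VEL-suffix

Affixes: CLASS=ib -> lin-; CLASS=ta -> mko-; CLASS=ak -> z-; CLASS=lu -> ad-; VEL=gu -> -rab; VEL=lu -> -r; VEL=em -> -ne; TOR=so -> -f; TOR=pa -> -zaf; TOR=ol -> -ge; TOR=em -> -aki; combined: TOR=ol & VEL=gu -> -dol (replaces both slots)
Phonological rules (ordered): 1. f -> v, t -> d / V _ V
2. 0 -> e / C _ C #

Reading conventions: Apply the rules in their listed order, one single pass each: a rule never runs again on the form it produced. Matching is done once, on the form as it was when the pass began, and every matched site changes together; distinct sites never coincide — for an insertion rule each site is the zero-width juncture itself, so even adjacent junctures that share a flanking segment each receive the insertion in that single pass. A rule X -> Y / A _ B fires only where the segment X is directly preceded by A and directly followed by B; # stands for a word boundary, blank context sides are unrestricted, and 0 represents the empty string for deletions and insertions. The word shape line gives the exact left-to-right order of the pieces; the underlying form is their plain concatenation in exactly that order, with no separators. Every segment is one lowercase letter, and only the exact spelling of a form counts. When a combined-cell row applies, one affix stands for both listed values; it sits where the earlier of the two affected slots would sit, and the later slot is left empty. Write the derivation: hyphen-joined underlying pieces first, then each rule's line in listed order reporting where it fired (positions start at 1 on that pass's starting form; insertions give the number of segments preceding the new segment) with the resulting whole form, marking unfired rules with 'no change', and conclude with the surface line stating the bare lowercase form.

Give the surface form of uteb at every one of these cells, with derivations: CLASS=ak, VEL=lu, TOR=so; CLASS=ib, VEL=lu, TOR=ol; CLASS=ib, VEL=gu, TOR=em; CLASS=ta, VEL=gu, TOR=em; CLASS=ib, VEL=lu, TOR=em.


cell CLASS=ak, VEL=lu, TOR=so:
underlying: z-uteb-f-r
1. f -> v, t -> d / V _ V: fires at position(s) 3: zudebfr
2. 0 -> e / C _ C #: inserts after position(s) 6: zudebfer
surface: zudebfer

cell CLASS=ib, VEL=lu, TOR=ol:
underlying: lin-uteb-ge-r
1. f -> v, t -> d / V _ V: fires at position(s) 5: linudebger
2. 0 -> e / C _ C #: no change
surface: linudebger

cell CLASS=ib, VEL=gu, TOR=em:
underlying: lin-uteb-aki-rab
1. f -> v, t -> d / V _ V: fires at position(s) 5: linudebakirab
2. 0 -> e / C _ C #: no change
surface: linudebakirab

cell CLASS=ta, VEL=gu, TOR=em:
underlying: mko-uteb-aki-rab
1. f -> v, t -> d / V _ V: fires at position(s) 5: mkoudebakirab
2. 0 -> e / C _ C #: no change
surface: mkoudebakirab

cell CLASS=ib, VEL=lu, TOR=em:
underlying: lin-uteb-aki-r
1. f -> v, t -> d / V _ V: fires at position(s) 5: linudebakir
2. 0 -> e / C _ C #: no change
surface: linudebakir


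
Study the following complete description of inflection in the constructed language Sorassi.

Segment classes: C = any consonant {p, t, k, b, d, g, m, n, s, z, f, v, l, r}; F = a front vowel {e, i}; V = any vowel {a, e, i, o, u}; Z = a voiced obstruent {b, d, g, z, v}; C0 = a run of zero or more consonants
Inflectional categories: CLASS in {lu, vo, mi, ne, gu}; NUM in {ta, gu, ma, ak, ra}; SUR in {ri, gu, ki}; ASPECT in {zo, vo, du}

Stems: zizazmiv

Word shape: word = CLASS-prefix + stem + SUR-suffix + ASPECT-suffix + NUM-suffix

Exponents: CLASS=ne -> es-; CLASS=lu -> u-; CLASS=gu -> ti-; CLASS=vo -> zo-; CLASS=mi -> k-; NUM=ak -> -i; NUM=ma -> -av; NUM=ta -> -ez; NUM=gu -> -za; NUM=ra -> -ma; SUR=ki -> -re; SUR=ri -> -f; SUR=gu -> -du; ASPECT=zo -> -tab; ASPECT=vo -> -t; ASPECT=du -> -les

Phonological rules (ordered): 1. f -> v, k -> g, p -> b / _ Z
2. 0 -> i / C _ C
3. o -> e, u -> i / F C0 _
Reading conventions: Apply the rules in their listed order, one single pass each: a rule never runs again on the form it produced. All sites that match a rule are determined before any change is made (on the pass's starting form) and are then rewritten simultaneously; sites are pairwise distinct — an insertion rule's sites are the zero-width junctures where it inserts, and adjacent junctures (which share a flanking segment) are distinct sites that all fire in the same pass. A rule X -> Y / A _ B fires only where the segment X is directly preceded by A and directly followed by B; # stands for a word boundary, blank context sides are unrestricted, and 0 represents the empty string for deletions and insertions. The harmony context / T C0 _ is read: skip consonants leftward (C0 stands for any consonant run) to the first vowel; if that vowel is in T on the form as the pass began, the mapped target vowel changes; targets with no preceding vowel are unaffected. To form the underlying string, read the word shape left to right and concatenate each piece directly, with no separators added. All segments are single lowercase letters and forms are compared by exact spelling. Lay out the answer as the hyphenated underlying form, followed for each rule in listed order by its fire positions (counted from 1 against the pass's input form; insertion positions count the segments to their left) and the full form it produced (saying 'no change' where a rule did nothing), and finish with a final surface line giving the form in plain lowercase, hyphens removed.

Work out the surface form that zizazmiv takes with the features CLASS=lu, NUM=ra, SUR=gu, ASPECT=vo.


underlying: u-zizazmiv-du-t-ma
1. f -> v, k -> g, p -> b / _ Z: no change
2. 0 -> i / C _ C: inserts after position(s) 6, 9, 12: uzizazimividutima
3. o -> e, u -> i / F C0 _: fires at position(s) 13: uzizazimividitima
surface: uzizazimividitima


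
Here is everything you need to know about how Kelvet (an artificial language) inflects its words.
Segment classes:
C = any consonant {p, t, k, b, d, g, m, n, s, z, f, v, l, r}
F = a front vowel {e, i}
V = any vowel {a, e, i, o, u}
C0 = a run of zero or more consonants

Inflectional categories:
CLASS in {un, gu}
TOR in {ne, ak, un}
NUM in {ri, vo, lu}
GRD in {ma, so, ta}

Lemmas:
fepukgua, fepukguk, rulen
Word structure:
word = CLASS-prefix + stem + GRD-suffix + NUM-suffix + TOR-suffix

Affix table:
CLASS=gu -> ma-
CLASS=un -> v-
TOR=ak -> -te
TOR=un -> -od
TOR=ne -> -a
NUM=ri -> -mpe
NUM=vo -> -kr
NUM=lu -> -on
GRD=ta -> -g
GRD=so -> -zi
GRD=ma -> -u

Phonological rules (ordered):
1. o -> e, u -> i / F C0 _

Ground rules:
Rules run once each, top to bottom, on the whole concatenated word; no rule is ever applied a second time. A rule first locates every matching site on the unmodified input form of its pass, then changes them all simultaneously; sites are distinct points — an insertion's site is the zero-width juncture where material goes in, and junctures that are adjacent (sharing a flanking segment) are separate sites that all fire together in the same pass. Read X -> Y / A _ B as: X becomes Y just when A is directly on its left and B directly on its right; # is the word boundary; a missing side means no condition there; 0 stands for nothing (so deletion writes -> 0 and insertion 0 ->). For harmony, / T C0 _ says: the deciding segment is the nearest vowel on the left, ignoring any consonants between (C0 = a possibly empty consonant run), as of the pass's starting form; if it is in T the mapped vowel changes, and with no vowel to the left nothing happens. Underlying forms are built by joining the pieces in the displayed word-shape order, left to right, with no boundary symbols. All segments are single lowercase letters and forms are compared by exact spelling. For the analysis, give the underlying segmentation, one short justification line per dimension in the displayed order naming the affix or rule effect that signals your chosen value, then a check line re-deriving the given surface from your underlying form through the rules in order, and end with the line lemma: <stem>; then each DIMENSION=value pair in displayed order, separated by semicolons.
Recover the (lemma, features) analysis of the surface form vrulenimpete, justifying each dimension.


underlying: v-rulen-u-mpe-te
CLASS=un - signalled by the affix v-
TOR=ak - signalled by the affix -te
NUM=ri - signalled by the affix -mpe
GRD=ma - signalled by the affix -u
check: vrulenumpete -> vrulenimpete
lemma: rulen; CLASS=un; TOR=ak; NUM=ri; GRD=ma
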